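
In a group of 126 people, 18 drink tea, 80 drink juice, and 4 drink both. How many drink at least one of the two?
|A∪B| = |A| + |B| - |A∩B| = 18 + 80 - 4 = 94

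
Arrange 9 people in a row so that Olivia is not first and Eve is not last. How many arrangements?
By inclusion-exclusion: 9! - 2×(9-1)! + (9-2)! = 362880 - 80640 + 5040 = 287280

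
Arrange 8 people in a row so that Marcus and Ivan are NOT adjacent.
Total - adjacent = 8! - (8-1)!×2 = 40320 - 10080 = 30240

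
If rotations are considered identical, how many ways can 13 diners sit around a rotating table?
Circular: fix one position, arrange the rest. (13-1)! = 479001600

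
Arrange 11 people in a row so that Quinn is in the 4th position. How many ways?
Fix one position: (11-1)! = 3628800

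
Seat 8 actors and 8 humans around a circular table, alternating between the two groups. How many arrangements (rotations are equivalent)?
Fix one of the actors: (8-1)! ways for the remaining actors, × 8! ways for the humans = 5040 × 40320 = 203212800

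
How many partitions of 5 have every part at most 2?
Let r_j(i) = number of partitions of i into parts ≤ j, for i = 0..5. r_1(i) = 1 for all i; r_j(i) = r_{j-1}(i) + r_j(i-j). Rows j = 2..2: ≤2: 1 1 2 2 3 3. r_2(5) = 3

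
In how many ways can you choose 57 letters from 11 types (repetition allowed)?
C(57+11-1, 11-1) = C(67, 10) = 247994680648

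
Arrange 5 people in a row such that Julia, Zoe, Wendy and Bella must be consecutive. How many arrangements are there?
Treat the 4 as one block: (5-4+1)! × 4! = 2 × 24 = 48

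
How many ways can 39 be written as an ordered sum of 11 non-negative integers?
C(39+11-1, 11-1) = C(49, 10) = 8217822536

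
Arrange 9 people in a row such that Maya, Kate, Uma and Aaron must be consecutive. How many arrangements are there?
Treat the 4 as one block: (9-4+1)! × 4! = 720 × 24 = 17280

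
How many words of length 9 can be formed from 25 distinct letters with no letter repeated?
P(25,9) = 25!/(25-9)! = 741354768000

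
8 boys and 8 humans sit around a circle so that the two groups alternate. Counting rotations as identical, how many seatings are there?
Fix one of the boys: (8-1)! ways for the remaining boys, × 8! ways for the humans = 5040 × 40320 = 203212800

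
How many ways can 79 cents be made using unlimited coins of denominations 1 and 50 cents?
Coefficient of x^79 in 1/(1-x^1) · 1/(1-x^50). Use j coins of 50 for j = 0..⌊79/50⌋ = 1, the rest in 1s: 1 + 1 = 2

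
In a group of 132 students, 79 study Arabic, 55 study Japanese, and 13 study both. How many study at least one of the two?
|A∪B| = |A| + |B| - |A∩B| = 79 + 55 - 13 = 121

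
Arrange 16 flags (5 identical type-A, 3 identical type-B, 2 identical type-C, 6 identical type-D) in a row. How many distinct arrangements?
16! / (5! × 3! × 2! × 6!) = 20180160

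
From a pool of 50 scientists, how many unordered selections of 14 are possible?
C(50,14) = 50!/(14!×36!) = 937845656300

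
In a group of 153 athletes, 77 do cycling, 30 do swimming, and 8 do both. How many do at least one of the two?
|A∪B| = |A| + |B| - |A∩B| = 77 + 30 - 8 = 99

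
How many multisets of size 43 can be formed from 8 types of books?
C(43+8-1, 8-1) = C(50, 7) = 99884400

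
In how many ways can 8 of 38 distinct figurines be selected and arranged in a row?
P(38,8) = 38!/(38-8)! = 1971788797440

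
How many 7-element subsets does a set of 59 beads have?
C(59,7) = 59!/(7!×52!) = 341149446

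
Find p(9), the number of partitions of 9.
Pentagonal recurrence p(n) = p(n-1) + p(n-2) - p(n-5) - p(n-7) + p(n-12) + p(n-15) - ... gives p(0..8) = 1, 1, 2, 3, 5, 7, 11, 15, 22. p(9) = p(8) + p(7) - p(4) - p(2) = 22 + 15 - 5 - 2 = 30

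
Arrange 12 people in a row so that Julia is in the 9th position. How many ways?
Fix one position: (12-1)! = 39916800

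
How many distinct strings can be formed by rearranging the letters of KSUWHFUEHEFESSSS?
16! / (2! × 5! × 1! × 3! × 1! × 2! × 2!) = 3632428800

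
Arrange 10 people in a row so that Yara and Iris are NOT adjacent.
Total - adjacent = 10! - (10-1)!×2 = 3628800 - 725760 = 2903040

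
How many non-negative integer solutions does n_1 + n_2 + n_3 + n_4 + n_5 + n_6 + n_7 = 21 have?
C(21+7-1, 7-1) = C(27, 6) = 296010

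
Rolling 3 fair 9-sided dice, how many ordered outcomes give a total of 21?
Coefficient of x^21 in (x + x² + ... + x^9)^3. By inclusion-exclusion on dice exceeding 9: Σ_j (-1)^j C(3,j)·C(21-1-9j, 2) = C(3,0)·C(20,2) - C(3,1)·C(11,2) + C(3,2)·C(2,2) = 1·190 - 3·55 + 3·1 = 28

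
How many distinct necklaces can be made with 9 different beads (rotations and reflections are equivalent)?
(9-1)!/2 = 40320/2 = 20160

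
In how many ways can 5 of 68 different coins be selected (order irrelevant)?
C(68,5) = 68!/(5!×63!) = 10424128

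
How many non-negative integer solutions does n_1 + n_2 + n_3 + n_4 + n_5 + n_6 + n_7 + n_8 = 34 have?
C(34+8-1, 8-1) = C(41, 7) = 22481940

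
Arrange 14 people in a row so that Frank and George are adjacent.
Treat as block: (14-1)! × 2! = 6227020800 × 2 = 12454041600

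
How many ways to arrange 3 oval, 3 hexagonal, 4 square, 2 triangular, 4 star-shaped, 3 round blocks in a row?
19! / (3! × 3! × 4! × 2! × 4! × 3!) = 488864376000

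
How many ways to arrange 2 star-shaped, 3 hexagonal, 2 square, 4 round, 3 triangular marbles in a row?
14! / (2! × 3! × 2! × 4! × 3!) = 25225200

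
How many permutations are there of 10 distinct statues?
10! = 3628800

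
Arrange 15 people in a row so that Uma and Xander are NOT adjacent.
Total - adjacent = 15! - (15-1)!×2 = 1307674368000 - 174356582400 = 1133317785600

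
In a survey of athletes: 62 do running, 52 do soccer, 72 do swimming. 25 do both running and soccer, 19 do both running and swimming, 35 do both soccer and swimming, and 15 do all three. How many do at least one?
|A∪B∪C| = 62+52+72-25-19-35+15 = 122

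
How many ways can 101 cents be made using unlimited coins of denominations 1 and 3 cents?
Coefficient of x^101 in 1/(1-x^1) · 1/(1-x^3). Use j coins of 3 for j = 0..⌊101/3⌋ = 33, the rest in 1s: 33 + 1 = 34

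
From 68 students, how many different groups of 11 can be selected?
C(68,11) = 68!/(11!×57!) = 1533058025824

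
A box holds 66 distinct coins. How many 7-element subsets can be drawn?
C(66,7) = 66!/(7!×59!) = 778789440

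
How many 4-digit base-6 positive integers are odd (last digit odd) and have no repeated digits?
Last∈{1,3,5}. Last=0: 0. Last nonzero: 3×4×P(4,2) = 144. Total = 144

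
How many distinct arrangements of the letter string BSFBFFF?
7! / (4! × 1! × 2!) = 105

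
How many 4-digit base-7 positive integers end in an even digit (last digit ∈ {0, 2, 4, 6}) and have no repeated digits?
Last∈{0,2,4,6}. Last=0: 120. Last nonzero: 3×5×P(5,2) = 300. Total = 420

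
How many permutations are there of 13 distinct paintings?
13! = 6227020800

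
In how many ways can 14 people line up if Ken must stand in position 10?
Fix one position: (14-1)! = 6227020800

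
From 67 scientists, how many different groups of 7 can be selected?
C(67,7) = 67!/(7!×60!) = 869648208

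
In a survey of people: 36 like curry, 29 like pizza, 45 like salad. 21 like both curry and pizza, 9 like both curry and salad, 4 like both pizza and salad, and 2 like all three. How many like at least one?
|A∪B∪C| = 36+29+45-21-9-4+2 = 78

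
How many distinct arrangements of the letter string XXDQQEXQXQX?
11! / (1! × 4! × 5! × 1!) = 13860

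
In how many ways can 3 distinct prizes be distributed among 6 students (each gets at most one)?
P(6,3) = 6!/(6-3)! = 120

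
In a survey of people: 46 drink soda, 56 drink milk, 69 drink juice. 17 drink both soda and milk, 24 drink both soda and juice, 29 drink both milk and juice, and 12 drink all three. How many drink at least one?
|A∪B∪C| = 46+56+69-17-24-29+12 = 113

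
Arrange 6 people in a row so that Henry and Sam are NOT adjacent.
Total - adjacent = 6! - (6-1)!×2 = 720 - 240 = 480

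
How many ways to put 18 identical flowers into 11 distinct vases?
C(18+11-1, 11-1) = C(28, 10) = 13123110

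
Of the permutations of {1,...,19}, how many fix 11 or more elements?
Exactly j fixed points: C(19,j)·!(19-j); sum over j ≥ 11 (derangement numbers via !m = (m-1)·(!(m-1) + !(m-2)): !0..!8 = 1, 0, 1, 2, 9, 44, 265, 1854, 14833). Σ_{j=11}^{19} C(19,j)·!(19-j) = C(19,11)·!8 + C(19,12)·!7 + C(19,13)·!6 + C(19,14)·!5 + C(19,15)·!4 + C(19,16)·!3 + C(19,17)·!2 + C(19,18)·!1 + C(19,19)·!0 = 75582·14833 + 50388·1854 + 27132·265 + 11628·44 + 3876·9 + 969·2 + 171·1 + 19·0 + 1·1 = 1222265764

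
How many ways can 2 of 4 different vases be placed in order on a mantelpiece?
P(4,2) = 4!/(4-2)! = 12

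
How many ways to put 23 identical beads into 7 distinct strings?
C(23+7-1, 7-1) = C(29, 6) = 475020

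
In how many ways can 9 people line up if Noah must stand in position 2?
Fix one position: (9-1)! = 40320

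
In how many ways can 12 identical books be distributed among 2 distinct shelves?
C(12+2-1, 2-1) = C(13, 1) = 13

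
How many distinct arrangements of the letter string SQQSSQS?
7! / (3! × 4!) = 35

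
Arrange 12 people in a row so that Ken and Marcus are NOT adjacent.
Total - adjacent = 12! - (12-1)!×2 = 479001600 - 79833600 = 399168000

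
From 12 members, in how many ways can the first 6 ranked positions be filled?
P(12,6) = 12!/(12-6)! = 665280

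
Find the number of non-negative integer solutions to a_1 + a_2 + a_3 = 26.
C(26+3-1, 3-1) = C(28, 2) = 378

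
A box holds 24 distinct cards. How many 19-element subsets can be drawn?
C(24,19) = 24!/(19!×5!) = 42504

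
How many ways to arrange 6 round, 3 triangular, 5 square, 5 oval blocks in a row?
19! / (6! × 3! × 5! × 5!) = 1955457504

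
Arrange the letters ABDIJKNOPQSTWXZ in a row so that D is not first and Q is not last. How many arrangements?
By inclusion-exclusion: 15! - 2×(15-1)! + (15-2)! = 1307674368000 - 174356582400 + 6227020800 = 1139544806400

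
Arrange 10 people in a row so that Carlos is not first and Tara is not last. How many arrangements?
By inclusion-exclusion: 10! - 2×(10-1)! + (10-2)! = 3628800 - 725760 + 40320 = 2943360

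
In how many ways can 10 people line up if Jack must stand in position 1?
Fix one position: (10-1)! = 362880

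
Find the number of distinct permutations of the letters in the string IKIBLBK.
7! / (1! × 2! × 2! × 2!) = 630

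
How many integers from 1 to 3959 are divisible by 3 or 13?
⌊3959/3⌋ + ⌊3959/13⌋ - ⌊3959/39⌋ = 1319 + 304 - 101 = 1522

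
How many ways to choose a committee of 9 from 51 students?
C(51,9) = 51!/(9!×42!) = 3042312350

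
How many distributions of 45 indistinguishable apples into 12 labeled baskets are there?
C(45+12-1, 12-1) = C(56, 11) = 148902215280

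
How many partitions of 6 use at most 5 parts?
By conjugation, equals partitions of 6 into parts ≤ 5. Let r_j(i) = number of partitions of i into parts ≤ j, for i = 0..6. r_1(i) = 1 for all i; r_j(i) = r_{j-1}(i) + r_j(i-j). Rows j = 2..5: ≤2: 1 1 2 2 3 3 4; ≤3: 1 1 2 3 4 5 7; ≤4: 1 1 2 3 5 6 9; ≤5: 1 1 2 3 5 7 10. r_5(6) = 10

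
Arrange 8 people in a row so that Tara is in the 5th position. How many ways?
Fix one position: (8-1)! = 5040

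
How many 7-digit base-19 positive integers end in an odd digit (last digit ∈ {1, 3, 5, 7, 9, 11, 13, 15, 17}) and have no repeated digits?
Last∈{1,3,5,7,9,11,13,15,17}. Last=0: 0. Last nonzero: 9×17×P(17,5) = 113611680. Total = 113611680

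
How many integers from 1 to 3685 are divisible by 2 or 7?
⌊3685/2⌋ + ⌊3685/7⌋ - ⌊3685/14⌋ = 1842 + 526 - 263 = 2105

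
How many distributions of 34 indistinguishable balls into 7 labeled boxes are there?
C(34+7-1, 7-1) = C(40, 6) = 3838380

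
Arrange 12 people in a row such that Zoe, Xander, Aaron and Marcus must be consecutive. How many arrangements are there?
Treat the 4 as one block: (12-4+1)! × 4! = 362880 × 24 = 8709120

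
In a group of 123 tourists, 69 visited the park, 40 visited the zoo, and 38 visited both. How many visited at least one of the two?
|A∪B| = |A| + |B| - |A∩B| = 69 + 40 - 38 = 71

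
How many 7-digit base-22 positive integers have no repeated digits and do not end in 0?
Last digit: 21 nonzero choices. First digit: 20 (nonzero, ≠last). Middle 5: P(20,5) = 1860480. Total = 781401600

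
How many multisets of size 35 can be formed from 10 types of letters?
C(35+10-1, 10-1) = C(44, 9) = 708930508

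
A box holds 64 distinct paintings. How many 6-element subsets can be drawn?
C(64,6) = 64!/(6!×58!) = 74974368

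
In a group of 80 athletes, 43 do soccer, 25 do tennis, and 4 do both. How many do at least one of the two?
|A∪B| = |A| + |B| - |A∩B| = 43 + 25 - 4 = 64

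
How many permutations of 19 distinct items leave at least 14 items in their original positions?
Exactly j fixed points: C(19,j)·!(19-j); sum over j ≥ 14 (derangement numbers via !m = (m-1)·(!(m-1) + !(m-2)): !0..!5 = 1, 0, 1, 2, 9, 44). Σ_{j=14}^{19} C(19,j)·!(19-j) = C(19,14)·!5 + C(19,15)·!4 + C(19,16)·!3 + C(19,17)·!2 + C(19,18)·!1 + C(19,19)·!0 = 11628·44 + 3876·9 + 969·2 + 171·1 + 19·0 + 1·1 = 548626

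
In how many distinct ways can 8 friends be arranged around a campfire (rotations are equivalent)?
Circular: fix one position, arrange the rest. (8-1)! = 5040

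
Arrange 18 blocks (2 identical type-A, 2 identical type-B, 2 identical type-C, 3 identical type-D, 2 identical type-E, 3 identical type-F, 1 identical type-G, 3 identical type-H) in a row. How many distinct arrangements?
18! / (2! × 2! × 2! × 3! × 2! × 3! × 1! × 3!) = 1852538688000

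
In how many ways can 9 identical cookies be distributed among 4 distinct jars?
C(9+4-1, 4-1) = C(12, 3) = 220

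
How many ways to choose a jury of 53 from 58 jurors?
C(58,53) = 58!/(53!×5!) = 4582116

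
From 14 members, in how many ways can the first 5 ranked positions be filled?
P(14,5) = 14!/(14-5)! = 240240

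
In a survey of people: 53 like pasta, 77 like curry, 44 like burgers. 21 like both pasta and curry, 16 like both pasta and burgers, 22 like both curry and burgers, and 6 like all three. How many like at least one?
|A∪B∪C| = 53+77+44-21-16-22+6 = 121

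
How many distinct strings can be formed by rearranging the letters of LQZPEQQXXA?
10! / (1! × 3! × 2! × 1! × 1! × 1! × 1!) = 302400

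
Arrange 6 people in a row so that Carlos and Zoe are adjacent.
Treat as block: (6-1)! × 2! = 120 × 2 = 240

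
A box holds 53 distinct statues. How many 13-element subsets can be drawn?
C(53,13) = 53!/(13!×40!) = 841392966470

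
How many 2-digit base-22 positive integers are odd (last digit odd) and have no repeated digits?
Last∈{1,3,5,7,9,11,13,15,17,19,21}. Last=0: 0. Last nonzero: 11×20×P(20,0) = 220. Total = 220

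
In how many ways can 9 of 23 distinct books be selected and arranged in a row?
P(23,9) = 23!/(23-9)! = 296541907200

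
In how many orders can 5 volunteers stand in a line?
5! = 120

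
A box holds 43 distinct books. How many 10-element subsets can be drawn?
C(43,10) = 43!/(10!×33!) = 1917334783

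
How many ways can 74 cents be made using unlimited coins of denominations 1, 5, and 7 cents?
Coefficient of x^74 in 1/(1-x^1) · 1/(1-x^5) · 1/(1-x^7). Case on j = number of 7-cent coins (j = 0..10); remainder r = 74 - 7j is made from {1,5} in ⌊r/5⌋+1 ways. r = 74, 67, 60, 53, 46, 39, 32, 25, 18, 11, 4 → 15 + 14 + 13 + 11 + 10 + 8 + 7 + 6 + 4 + 3 + 1 = 92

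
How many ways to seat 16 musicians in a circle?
Circular: fix one position, arrange the rest. (16-1)! = 1307674368000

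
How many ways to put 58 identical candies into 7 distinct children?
C(58+7-1, 7-1) = C(64, 6) = 74974368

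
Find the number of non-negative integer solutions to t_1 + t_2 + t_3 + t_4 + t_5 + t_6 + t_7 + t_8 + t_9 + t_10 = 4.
C(4+10-1, 10-1) = C(13, 9) = 715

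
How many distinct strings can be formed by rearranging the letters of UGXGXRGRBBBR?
12! / (3! × 1! × 3! × 2! × 3!) = 1108800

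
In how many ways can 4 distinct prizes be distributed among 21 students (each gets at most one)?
P(21,4) = 21!/(21-4)! = 143640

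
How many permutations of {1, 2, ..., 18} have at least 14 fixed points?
Exactly j fixed points: C(18,j)·!(18-j); sum over j ≥ 14 (derangement numbers via !m = (m-1)·(!(m-1) + !(m-2)): !0..!4 = 1, 0, 1, 2, 9). Σ_{j=14}^{18} C(18,j)·!(18-j) = C(18,14)·!4 + C(18,15)·!3 + C(18,16)·!2 + C(18,17)·!1 + C(18,18)·!0 = 3060·9 + 816·2 + 153·1 + 18·0 + 1·1 = 29326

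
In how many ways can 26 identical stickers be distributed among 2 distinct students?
C(26+2-1, 2-1) = C(27, 1) = 27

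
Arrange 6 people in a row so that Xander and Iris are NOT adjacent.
Total - adjacent = 6! - (6-1)!×2 = 720 - 240 = 480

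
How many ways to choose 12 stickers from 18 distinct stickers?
C(18,12) = 18!/(12!×6!) = 18564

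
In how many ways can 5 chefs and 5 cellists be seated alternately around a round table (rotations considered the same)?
Fix one of the chefs: (5-1)! ways for the remaining chefs, × 5! ways for the cellists = 24 × 120 = 2880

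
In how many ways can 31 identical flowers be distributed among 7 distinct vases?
C(31+7-1, 7-1) = C(37, 6) = 2324784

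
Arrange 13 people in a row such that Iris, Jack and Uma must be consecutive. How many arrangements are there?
Treat the 3 as one block: (13-3+1)! × 3! = 39916800 × 6 = 239500800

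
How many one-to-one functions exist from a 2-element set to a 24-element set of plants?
P(24,2) = 24!/(24-2)! = 552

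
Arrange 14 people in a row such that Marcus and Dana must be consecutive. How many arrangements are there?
Treat the 2 as one block: (14-2+1)! × 2! = 6227020800 × 2 = 12454041600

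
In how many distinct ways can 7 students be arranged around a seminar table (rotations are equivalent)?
Circular: fix one position, arrange the rest. (7-1)! = 720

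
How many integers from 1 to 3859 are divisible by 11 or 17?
⌊3859/11⌋ + ⌊3859/17⌋ - ⌊3859/187⌋ = 350 + 227 - 20 = 557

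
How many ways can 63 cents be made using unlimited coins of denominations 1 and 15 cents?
Coefficient of x^63 in 1/(1-x^1) · 1/(1-x^15). Use j coins of 15 for j = 0..⌊63/15⌋ = 4, the rest in 1s: 4 + 1 = 5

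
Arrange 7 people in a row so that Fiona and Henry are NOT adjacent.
Total - adjacent = 7! - (7-1)!×2 = 5040 - 1440 = 3600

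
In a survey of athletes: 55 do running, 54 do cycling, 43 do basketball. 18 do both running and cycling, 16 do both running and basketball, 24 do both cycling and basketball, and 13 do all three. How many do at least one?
|A∪B∪C| = 55+54+43-18-16-24+13 = 107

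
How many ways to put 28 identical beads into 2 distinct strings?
C(28+2-1, 2-1) = C(29, 1) = 29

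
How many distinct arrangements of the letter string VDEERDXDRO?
10! / (2! × 1! × 2! × 1! × 1! × 3!) = 151200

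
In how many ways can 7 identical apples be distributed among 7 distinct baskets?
C(7+7-1, 7-1) = C(13, 6) = 1716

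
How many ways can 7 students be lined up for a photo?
7! = 5040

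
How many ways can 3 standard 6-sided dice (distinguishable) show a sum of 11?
Coefficient of x^11 in (x + x² + ... + x^6)^3. By inclusion-exclusion on dice exceeding 6: Σ_j (-1)^j C(3,j)·C(11-1-6j, 2) = C(3,0)·C(10,2) - C(3,1)·C(4,2) = 1·45 - 3·6 = 27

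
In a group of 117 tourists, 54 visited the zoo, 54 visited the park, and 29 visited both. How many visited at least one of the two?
|A∪B| = |A| + |B| - |A∩B| = 54 + 54 - 29 = 79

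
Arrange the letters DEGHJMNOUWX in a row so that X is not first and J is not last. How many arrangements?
By inclusion-exclusion: 11! - 2×(11-1)! + (11-2)! = 39916800 - 7257600 + 362880 = 33022080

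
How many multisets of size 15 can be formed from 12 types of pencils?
C(15+12-1, 12-1) = C(26, 11) = 7726160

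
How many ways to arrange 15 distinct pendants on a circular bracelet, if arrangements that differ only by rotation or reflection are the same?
(15-1)!/2 = 87178291200/2 = 43589145600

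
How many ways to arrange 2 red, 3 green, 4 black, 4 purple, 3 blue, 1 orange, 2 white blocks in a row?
19! / (2! × 3! × 4! × 4! × 3! × 1! × 2!) = 1466593128000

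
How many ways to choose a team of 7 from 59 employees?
C(59,7) = 59!/(7!×52!) = 341149446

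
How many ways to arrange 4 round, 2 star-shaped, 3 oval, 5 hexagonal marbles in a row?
14! / (4! × 2! × 3! × 5!) = 2522520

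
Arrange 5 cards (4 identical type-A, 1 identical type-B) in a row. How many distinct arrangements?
5! / (4! × 1!) = 5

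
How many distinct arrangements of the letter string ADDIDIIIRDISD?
13! / (5! × 1! × 1! × 1! × 5!) = 432432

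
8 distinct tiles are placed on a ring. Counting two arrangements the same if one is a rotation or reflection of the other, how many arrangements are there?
(8-1)!/2 = 5040/2 = 2520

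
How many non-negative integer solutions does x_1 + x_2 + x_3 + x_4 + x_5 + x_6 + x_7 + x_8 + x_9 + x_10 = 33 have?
C(33+10-1, 10-1) = C(42, 9) = 445891810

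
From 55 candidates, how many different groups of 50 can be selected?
C(55,50) = 55!/(50!×5!) = 3478761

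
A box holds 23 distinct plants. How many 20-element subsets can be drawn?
C(23,20) = 23!/(20!×3!) = 1771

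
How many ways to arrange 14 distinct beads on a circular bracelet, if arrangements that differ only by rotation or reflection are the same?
(14-1)!/2 = 6227020800/2 = 3113510400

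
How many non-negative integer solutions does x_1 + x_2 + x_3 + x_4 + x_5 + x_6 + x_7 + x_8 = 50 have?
C(50+8-1, 8-1) = C(57, 7) = 264385836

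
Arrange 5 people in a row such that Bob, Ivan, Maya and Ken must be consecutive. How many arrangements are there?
Treat the 4 as one block: (5-4+1)! × 4! = 2 × 24 = 48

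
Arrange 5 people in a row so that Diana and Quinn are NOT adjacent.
Total - adjacent = 5! - (5-1)!×2 = 120 - 48 = 72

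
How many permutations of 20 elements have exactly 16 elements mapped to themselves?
Choose the 16 fixed points C(20,16) = 4845, derange the rest: !4 = Σ_{j=0}^{4} (-1)^j·4!/j! = 24 - 24 + 12 - 4 + 1 = 9. Product = 4845 × 9 = 43605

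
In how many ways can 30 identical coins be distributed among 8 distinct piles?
C(30+8-1, 8-1) = C(37, 7) = 10295472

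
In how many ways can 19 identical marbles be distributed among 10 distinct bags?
C(19+10-1, 10-1) = C(28, 9) = 6906900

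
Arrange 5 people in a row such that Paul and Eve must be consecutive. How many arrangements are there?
Treat the 2 as one block: (5-2+1)! × 2! = 24 × 2 = 48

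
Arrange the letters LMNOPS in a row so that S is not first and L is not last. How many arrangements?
By inclusion-exclusion: 6! - 2×(6-1)! + (6-2)! = 720 - 240 + 24 = 504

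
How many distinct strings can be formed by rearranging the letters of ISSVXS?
6! / (3! × 1! × 1! × 1!) = 120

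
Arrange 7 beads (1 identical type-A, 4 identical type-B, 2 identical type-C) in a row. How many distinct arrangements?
7! / (1! × 4! × 2!) = 105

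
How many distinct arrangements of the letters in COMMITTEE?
9! / (1! × 1! × 2! × 1! × 2! × 2!) = 45360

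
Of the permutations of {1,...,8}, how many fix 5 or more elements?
Exactly j fixed points: C(8,j)·!(8-j); sum over j ≥ 5 (derangement numbers via !m = (m-1)·(!(m-1) + !(m-2)): !0..!3 = 1, 0, 1, 2). Σ_{j=5}^{8} C(8,j)·!(8-j) = C(8,5)·!3 + C(8,6)·!2 + C(8,7)·!1 + C(8,8)·!0 = 56·2 + 28·1 + 8·0 + 1·1 = 141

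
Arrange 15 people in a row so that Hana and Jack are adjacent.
Treat as block: (15-1)! × 2! = 87178291200 × 2 = 174356582400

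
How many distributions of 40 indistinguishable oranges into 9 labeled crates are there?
C(40+9-1, 9-1) = C(48, 8) = 377348994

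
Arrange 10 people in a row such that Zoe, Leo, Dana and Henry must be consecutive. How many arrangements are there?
Treat the 4 as one block: (10-4+1)! × 4! = 5040 × 24 = 120960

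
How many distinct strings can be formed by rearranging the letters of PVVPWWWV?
8! / (3! × 2! × 3!) = 560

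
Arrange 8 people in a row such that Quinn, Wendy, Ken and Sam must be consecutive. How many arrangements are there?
Treat the 4 as one block: (8-4+1)! × 4! = 120 × 24 = 2880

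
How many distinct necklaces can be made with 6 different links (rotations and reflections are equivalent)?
(6-1)!/2 = 120/2 = 60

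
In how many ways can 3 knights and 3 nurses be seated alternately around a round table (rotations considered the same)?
Fix one of the knights: (3-1)! ways for the remaining knights, × 3! ways for the nurses = 2 × 6 = 12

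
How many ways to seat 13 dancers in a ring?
Circular: fix one position, arrange the rest. (13-1)! = 479001600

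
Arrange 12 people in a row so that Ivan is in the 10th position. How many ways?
Fix one position: (12-1)! = 39916800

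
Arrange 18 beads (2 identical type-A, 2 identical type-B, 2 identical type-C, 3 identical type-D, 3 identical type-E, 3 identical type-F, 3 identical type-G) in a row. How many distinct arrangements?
18! / (2! × 2! × 2! × 3! × 3! × 3! × 3!) = 617512896000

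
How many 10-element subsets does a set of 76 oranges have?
C(76,10) = 76!/(10!×66!) = 954526728530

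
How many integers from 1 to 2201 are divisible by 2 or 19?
⌊2201/2⌋ + ⌊2201/19⌋ - ⌊2201/38⌋ = 1100 + 115 - 57 = 1158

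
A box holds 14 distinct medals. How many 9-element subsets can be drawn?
C(14,9) = 14!/(9!×5!) = 2002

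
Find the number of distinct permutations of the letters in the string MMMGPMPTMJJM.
12! / (6! × 1! × 2! × 1! × 2!) = 166320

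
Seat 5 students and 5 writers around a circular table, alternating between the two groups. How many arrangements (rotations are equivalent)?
Fix one of the students: (5-1)! ways for the remaining students, × 5! ways for the writers = 24 × 120 = 2880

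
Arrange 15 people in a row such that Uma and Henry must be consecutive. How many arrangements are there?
Treat the 2 as one block: (15-2+1)! × 2! = 87178291200 × 2 = 174356582400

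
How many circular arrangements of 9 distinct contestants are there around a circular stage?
Circular: fix one position, arrange the rest. (9-1)! = 40320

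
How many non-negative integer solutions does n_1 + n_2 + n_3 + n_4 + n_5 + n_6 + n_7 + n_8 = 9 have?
C(9+8-1, 8-1) = C(16, 7) = 11440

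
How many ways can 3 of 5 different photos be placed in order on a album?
P(5,3) = 5!/(5-3)! = 60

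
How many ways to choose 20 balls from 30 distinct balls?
C(30,20) = 30!/(20!×10!) = 30045015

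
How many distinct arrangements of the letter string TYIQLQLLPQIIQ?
13! / (3! × 1! × 1! × 4! × 3! × 1!) = 7207200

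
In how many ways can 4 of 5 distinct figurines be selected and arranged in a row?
P(5,4) = 5!/(5-4)! = 120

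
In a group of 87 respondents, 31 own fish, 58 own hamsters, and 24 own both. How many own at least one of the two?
|A∪B| = |A| + |B| - |A∩B| = 31 + 58 - 24 = 65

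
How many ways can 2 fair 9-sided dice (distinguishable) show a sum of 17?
Coefficient of x^17 in (x + x² + ... + x^9)^2. By inclusion-exclusion on dice exceeding 9: Σ_j (-1)^j C(2,j)·C(17-1-9j, 1) = C(2,0)·C(16,1) - C(2,1)·C(7,1) = 1·16 - 2·7 = 2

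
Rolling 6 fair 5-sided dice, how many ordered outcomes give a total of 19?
Coefficient of x^19 in (x + x² + ... + x^5)^6. By inclusion-exclusion on dice exceeding 5: Σ_j (-1)^j C(6,j)·C(19-1-5j, 5) = C(6,0)·C(18,5) - C(6,1)·C(13,5) + C(6,2)·C(8,5) = 1·8568 - 6·1287 + 15·56 = 1686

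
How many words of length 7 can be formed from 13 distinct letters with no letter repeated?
P(13,7) = 13!/(13-7)! = 8648640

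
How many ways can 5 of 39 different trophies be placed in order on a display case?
P(39,5) = 39!/(39-5)! = 69090840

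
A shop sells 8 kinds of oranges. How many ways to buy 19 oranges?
C(19+8-1, 8-1) = C(26, 7) = 657800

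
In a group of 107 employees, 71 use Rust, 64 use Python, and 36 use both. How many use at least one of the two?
|A∪B| = |A| + |B| - |A∩B| = 71 + 64 - 36 = 99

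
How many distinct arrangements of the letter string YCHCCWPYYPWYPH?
14! / (4! × 3! × 2! × 2! × 3!) = 25225200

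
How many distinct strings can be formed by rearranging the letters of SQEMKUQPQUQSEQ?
14! / (2! × 2! × 1! × 1! × 1! × 2! × 5!) = 90810720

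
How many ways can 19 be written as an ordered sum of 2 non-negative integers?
C(19+2-1, 2-1) = C(20, 1) = 20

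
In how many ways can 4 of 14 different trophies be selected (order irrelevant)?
C(14,4) = 14!/(4!×10!) = 1001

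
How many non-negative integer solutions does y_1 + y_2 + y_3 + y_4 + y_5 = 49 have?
C(49+5-1, 5-1) = C(53, 4) = 292825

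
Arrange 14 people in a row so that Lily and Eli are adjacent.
Treat as block: (14-1)! × 2! = 6227020800 × 2 = 12454041600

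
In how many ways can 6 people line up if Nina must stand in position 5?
Fix one position: (6-1)! = 120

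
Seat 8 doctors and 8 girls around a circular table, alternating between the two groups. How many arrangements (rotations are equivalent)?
Fix one of the doctors: (8-1)! ways for the remaining doctors, × 8! ways for the girls = 5040 × 40320 = 203212800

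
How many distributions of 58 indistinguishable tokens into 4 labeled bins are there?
C(58+4-1, 4-1) = C(61, 3) = 35990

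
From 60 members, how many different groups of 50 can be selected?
C(60,50) = 60!/(50!×10!) = 75394027566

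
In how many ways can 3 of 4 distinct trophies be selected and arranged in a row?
P(4,3) = 4!/(4-3)! = 24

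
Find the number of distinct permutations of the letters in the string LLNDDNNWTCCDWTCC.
16! / (3! × 4! × 3! × 2! × 2! × 2!) = 3027024000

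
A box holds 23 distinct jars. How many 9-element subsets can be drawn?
C(23,9) = 23!/(9!×14!) = 817190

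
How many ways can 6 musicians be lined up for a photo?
6! = 720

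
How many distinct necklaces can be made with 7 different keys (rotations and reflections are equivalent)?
(7-1)!/2 = 720/2 = 360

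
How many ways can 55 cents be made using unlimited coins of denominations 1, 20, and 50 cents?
Coefficient of x^55 in 1/(1-x^1) · 1/(1-x^20) · 1/(1-x^50). Case on j = number of 50-cent coins (j = 0..1); remainder r = 55 - 50j is made from {1,20} in ⌊r/20⌋+1 ways. r = 55, 5 → 3 + 1 = 4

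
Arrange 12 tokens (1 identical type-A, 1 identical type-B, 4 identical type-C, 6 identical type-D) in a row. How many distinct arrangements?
12! / (1! × 1! × 4! × 6!) = 27720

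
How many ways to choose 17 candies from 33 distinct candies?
C(33,17) = 33!/(17!×16!) = 1166803110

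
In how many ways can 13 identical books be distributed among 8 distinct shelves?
C(13+8-1, 8-1) = C(20, 7) = 77520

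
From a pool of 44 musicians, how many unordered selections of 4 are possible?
C(44,4) = 44!/(4!×40!) = 135751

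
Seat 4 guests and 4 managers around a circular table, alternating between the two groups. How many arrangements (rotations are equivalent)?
Fix one of the guests: (4-1)! ways for the remaining guests, × 4! ways for the managers = 6 × 24 = 144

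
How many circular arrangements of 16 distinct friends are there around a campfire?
Circular: fix one position, arrange the rest. (16-1)! = 1307674368000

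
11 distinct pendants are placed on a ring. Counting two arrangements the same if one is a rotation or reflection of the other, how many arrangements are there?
(11-1)!/2 = 3628800/2 = 1814400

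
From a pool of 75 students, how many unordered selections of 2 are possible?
C(75,2) = 75!/(2!×73!) = 2775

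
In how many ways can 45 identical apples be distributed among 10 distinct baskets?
C(45+10-1, 10-1) = C(54, 9) = 5317936260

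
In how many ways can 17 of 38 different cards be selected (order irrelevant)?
C(38,17) = 38!/(17!×21!) = 28781143380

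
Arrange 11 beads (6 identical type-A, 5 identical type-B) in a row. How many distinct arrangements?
11! / (6! × 5!) = 462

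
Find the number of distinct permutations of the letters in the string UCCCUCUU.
8! / (4! × 4!) = 70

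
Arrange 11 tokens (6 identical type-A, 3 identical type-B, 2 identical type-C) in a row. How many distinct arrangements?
11! / (6! × 3! × 2!) = 4620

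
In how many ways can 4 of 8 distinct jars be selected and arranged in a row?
P(8,4) = 8!/(8-4)! = 1680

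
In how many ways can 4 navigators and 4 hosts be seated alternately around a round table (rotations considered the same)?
Fix one of the navigators: (4-1)! ways for the remaining navigators, × 4! ways for the hosts = 6 × 24 = 144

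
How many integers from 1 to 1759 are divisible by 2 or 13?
⌊1759/2⌋ + ⌊1759/13⌋ - ⌊1759/26⌋ = 879 + 135 - 67 = 947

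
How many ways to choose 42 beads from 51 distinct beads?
C(51,42) = 51!/(42!×9!) = 3042312350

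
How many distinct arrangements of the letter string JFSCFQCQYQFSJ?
13! / (3! × 3! × 1! × 2! × 2! × 2!) = 21621600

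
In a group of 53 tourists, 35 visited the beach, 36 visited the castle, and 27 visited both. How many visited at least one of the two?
|A∪B| = |A| + |B| - |A∩B| = 35 + 36 - 27 = 44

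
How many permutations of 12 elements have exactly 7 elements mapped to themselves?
Choose the 7 fixed points C(12,7) = 792, derange the rest: !5 = Σ_{j=0}^{5} (-1)^j·5!/j! = 120 - 120 + 60 - 20 + 5 - 1 = 44. Product = 792 × 44 = 34848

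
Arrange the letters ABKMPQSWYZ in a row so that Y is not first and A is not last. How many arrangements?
By inclusion-exclusion: 10! - 2×(10-1)! + (10-2)! = 3628800 - 725760 + 40320 = 2943360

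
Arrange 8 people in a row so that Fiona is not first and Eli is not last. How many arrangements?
By inclusion-exclusion: 8! - 2×(8-1)! + (8-2)! = 40320 - 10080 + 720 = 30960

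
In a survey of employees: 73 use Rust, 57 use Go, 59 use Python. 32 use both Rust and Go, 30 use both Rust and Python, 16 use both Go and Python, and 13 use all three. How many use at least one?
|A∪B∪C| = 73+57+59-32-30-16+13 = 124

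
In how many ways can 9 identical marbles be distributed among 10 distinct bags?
C(9+10-1, 10-1) = C(18, 9) = 48620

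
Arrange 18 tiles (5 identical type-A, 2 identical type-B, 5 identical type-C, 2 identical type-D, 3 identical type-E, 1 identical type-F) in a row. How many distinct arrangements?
18! / (5! × 2! × 5! × 2! × 3! × 1!) = 18525386880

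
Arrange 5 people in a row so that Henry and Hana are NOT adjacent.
Total - adjacent = 5! - (5-1)!×2 = 120 - 48 = 72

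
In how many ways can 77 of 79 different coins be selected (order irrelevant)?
C(79,77) = 79!/(77!×2!) = 3081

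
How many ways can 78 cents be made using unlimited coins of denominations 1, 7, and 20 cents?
Coefficient of x^78 in 1/(1-x^1) · 1/(1-x^7) · 1/(1-x^20). Case on j = number of 20-cent coins (j = 0..3); remainder r = 78 - 20j is made from {1,7} in ⌊r/7⌋+1 ways. r = 78, 58, 38, 18 → 12 + 9 + 6 + 3 = 30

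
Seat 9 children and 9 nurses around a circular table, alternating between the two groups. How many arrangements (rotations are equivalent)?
Fix one of the children: (9-1)! ways for the remaining children, × 9! ways for the nurses = 40320 × 362880 = 14631321600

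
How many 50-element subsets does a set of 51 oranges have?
C(51,50) = 51!/(50!×1!) = 51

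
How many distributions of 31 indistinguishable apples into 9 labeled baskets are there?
C(31+9-1, 9-1) = C(39, 8) = 61523748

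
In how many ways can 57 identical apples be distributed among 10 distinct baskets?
C(57+10-1, 10-1) = C(66, 9) = 37014131440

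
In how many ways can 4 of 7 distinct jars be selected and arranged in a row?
P(7,4) = 7!/(7-4)! = 840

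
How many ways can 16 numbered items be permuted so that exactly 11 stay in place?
Choose the 11 fixed points C(16,11) = 4368, derange the rest: !5 = Σ_{j=0}^{5} (-1)^j·5!/j! = 120 - 120 + 60 - 20 + 5 - 1 = 44. Product = 4368 × 44 = 192192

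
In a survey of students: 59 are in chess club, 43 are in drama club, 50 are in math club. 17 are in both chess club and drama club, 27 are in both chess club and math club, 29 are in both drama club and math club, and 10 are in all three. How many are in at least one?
|A∪B∪C| = 59+43+50-17-27-29+10 = 89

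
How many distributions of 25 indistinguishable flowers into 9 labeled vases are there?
C(25+9-1, 9-1) = C(33, 8) = 13884156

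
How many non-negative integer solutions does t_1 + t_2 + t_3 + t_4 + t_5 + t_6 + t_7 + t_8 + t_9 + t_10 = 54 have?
C(54+10-1, 10-1) = C(63, 9) = 23667689815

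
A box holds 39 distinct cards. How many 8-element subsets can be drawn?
C(39,8) = 39!/(8!×31!) = 61523748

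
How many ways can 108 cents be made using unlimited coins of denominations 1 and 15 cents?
Coefficient of x^108 in 1/(1-x^1) · 1/(1-x^15). Use j coins of 15 for j = 0..⌊108/15⌋ = 7, the rest in 1s: 7 + 1 = 8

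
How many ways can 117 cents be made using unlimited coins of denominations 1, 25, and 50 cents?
Coefficient of x^117 in 1/(1-x^1) · 1/(1-x^25) · 1/(1-x^50). Case on j = number of 50-cent coins (j = 0..2); remainder r = 117 - 50j is made from {1,25} in ⌊r/25⌋+1 ways. r = 117, 67, 17 → 5 + 3 + 1 = 9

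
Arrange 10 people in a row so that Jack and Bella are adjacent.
Treat as block: (10-1)! × 2! = 362880 × 2 = 725760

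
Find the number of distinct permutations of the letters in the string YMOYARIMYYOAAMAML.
17! / (4! × 2! × 1! × 1! × 4! × 1! × 4!) = 12864852000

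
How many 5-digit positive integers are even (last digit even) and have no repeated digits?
Last∈{0,2,4,6,8}. Last=0: 3024. Last nonzero: 4×8×P(8,3) = 10752. Total = 13776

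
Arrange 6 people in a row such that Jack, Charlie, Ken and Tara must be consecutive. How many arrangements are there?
Treat the 4 as one block: (6-4+1)! × 4! = 6 × 24 = 144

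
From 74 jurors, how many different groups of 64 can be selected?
C(74,64) = 74!/(64!×10!) = 718406958841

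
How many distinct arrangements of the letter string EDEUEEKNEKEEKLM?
15! / (1! × 3! × 7! × 1! × 1! × 1! × 1!) = 43243200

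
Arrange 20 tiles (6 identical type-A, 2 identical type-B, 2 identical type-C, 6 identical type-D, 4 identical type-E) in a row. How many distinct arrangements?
20! / (6! × 2! × 2! × 6! × 4!) = 48886437600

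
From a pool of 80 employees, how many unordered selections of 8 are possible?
C(80,8) = 80!/(8!×72!) = 28987537150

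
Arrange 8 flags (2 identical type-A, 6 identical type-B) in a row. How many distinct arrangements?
8! / (2! × 6!) = 28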